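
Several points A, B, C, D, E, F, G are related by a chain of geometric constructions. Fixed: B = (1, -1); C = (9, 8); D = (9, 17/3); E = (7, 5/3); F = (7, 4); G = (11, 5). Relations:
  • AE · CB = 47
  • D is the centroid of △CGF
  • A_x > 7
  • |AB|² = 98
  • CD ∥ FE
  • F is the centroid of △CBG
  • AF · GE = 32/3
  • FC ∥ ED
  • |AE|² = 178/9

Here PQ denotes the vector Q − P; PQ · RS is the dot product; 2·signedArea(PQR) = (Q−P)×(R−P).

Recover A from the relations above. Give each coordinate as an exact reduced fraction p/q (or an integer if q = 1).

A = (8, 6)

1. A_x = 8  [AF · GE = 32/3 ∩ AE · CB = 47]
2. A_y = 6  [AF · GE = 32/3 ∩ AE · CB = 47]
   → A = (8, 6)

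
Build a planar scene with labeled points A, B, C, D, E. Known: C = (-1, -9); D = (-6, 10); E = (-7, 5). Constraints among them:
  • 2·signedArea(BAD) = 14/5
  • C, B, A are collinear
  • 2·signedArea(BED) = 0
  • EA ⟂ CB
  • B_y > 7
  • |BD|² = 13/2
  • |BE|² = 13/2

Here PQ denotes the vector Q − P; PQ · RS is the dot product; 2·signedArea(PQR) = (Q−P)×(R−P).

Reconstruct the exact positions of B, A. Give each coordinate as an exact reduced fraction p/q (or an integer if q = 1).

A = (-29/5, 27/5)
B = (-13/2, 15/2)

1. B_x = -13/2  [line -5·x + 1·y + -40 = 0 ∩ |BE|² = 13/2]
2. B_y = 15/2  [line -5·x + 1·y + -40 = 0 ∩ |BE|² = 13/2]
   → B = (-13/2, 15/2)
3. A_x = -29/5  [C, B, A are collinear ∩ EA ⟂ CB]
4. A_y = 27/5  [C, B, A are collinear ∩ EA ⟂ CB]
   → A = (-29/5, 27/5)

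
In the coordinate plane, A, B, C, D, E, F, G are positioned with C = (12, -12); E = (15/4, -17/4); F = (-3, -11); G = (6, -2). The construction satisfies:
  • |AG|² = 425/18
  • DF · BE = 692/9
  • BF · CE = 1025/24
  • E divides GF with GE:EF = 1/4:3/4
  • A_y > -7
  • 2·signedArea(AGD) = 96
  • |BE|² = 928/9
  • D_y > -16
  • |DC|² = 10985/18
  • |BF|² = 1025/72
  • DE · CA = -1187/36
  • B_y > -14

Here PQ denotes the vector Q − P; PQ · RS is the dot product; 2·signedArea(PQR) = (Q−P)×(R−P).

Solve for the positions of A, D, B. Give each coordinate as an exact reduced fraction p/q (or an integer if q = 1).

1. B_x = -1/4  [line 33/4·x + -31/4·y + -2477/24 = 0 ∩ |BF|² = 1025/72]
2. B_y = -163/12  [line 33/4·x + -31/4·y + -2477/24 = 0 ∩ |BF|² = 1025/72]
   → B = (-1/4, -163/12)
3. D_x = -25/2  [line -4·x + -28/3·y + -1724/9 = 0 ∩ |DC|² = 10985/18]
4. D_y = -91/6  [line -4·x + -28/3·y + -1724/9 = 0 ∩ |DC|² = 10985/18]
   → D = (-25/2, -91/6)
5. A_x = 13/2  [2·signedArea(AGD) = 96 ∩ DE · CA = -1187/36]
6. A_y = -41/6  [2·signedArea(AGD) = 96 ∩ DE · CA = -1187/36]
   → A = (13/2, -41/6)

A = (13/2, -41/6)
B = (-1/4, -163/12)
D = (-25/2, -91/6)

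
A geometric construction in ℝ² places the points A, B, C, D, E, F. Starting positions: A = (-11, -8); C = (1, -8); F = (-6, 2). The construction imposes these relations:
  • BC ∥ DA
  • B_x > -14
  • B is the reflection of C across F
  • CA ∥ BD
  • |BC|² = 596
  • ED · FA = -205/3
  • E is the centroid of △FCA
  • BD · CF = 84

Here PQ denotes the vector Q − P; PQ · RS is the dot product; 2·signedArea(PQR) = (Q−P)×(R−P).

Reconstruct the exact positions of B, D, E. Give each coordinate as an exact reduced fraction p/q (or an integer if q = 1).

B = (-13, 12)
D = (-25, 12)
E = (-16/3, -14/3)

1. B_x = -13  [B is the reflection of C across F]
2. B_y = 12  [B is the reflection of C across F]
   → B = (-13, 12)
3. D_x = -25  [BC ∥ DA ∩ CA ∥ BD]
4. D_y = 12  [BC ∥ DA ∩ CA ∥ BD]
   → D = (-25, 12)
5. E_x = -16/3  [E is the centroid of △FCA]
6. E_y = -14/3  [E is the centroid of △FCA]
   → E = (-16/3, -14/3)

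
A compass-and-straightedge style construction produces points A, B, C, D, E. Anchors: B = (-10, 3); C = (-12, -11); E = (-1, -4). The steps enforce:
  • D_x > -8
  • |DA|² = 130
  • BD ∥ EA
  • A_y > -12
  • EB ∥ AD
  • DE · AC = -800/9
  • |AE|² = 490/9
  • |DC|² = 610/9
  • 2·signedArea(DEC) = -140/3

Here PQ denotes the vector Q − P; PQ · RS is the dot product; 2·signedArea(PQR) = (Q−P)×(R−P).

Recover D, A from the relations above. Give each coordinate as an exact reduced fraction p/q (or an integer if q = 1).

A = (4/3, -11)
D = (-23/3, -4)

1. D_x = -23/3  [line 7·x + -11·y + 29/3 = 0 ∩ |DC|² = 610/9]
2. D_y = -4  [line 7·x + -11·y + 29/3 = 0 ∩ |DC|² = 610/9]
   → D = (-23/3, -4)
3. A_x = 4/3  [EB ∥ AD ∩ BD ∥ EA]
4. A_y = -11  [EB ∥ AD ∩ BD ∥ EA]
   → A = (4/3, -11)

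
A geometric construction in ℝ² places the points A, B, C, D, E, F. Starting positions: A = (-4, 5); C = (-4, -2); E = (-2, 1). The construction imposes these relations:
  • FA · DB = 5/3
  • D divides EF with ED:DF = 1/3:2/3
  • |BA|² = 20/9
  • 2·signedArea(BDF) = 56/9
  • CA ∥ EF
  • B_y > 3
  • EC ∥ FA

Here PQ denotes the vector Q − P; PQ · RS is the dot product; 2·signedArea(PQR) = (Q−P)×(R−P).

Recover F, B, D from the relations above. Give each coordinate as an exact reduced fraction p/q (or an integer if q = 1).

1. F_x = -2  [EC ∥ FA ∩ CA ∥ EF]
2. F_y = 8  [EC ∥ FA ∩ CA ∥ EF]
   → F = (-2, 8)
3. D_x = -2  [D divides EF with ED:DF = 1/3:2/3]
4. D_y = 10/3  [D divides EF with ED:DF = 1/3:2/3]
   → D = (-2, 10/3)
5. B_x = -10/3  [2·signedArea(BDF) = 56/9 ∩ FA · DB = 5/3]
6. B_y = 11/3  [2·signedArea(BDF) = 56/9 ∩ FA · DB = 5/3]
   → B = (-10/3, 11/3)

B = (-10/3, 11/3)
D = (-2, 10/3)
F = (-2, 8)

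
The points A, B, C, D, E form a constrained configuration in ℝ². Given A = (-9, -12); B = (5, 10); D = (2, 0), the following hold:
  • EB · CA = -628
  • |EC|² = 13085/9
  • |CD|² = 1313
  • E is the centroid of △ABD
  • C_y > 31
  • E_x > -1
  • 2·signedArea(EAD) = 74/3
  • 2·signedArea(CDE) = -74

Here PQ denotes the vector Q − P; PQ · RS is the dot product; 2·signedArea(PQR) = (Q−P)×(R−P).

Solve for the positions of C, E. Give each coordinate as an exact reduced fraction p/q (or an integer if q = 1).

1. E_x = -2/3  [E is the centroid of △ABD]
2. E_y = -2/3  [E is the centroid of △ABD]
   → E = (-2/3, -2/3)
3. C_x = 19  [2·signedArea(CDE) = -74 ∩ EB · CA = -628]
4. C_y = 32  [2·signedArea(CDE) = -74 ∩ EB · CA = -628]
   → C = (19, 32)

C = (19, 32)
E = (-2/3, -2/3)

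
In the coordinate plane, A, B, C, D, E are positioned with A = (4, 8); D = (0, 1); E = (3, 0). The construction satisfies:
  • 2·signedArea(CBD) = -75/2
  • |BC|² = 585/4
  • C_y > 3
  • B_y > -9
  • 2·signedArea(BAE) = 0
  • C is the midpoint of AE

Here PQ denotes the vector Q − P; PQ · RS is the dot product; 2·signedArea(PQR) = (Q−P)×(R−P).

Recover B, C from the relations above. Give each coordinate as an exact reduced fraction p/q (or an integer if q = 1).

1. C_x = 7/2  [C is the midpoint of AE]
2. C_y = 4  [C is the midpoint of AE]
   → C = (7/2, 4)
3. B_x = 2  [2·signedArea(BAE) = 0 ∩ 2·signedArea(CBD) = -75/2]
4. B_y = -8  [2·signedArea(BAE) = 0 ∩ 2·signedArea(CBD) = -75/2]
   → B = (2, -8)

B = (2, -8)
C = (7/2, 4)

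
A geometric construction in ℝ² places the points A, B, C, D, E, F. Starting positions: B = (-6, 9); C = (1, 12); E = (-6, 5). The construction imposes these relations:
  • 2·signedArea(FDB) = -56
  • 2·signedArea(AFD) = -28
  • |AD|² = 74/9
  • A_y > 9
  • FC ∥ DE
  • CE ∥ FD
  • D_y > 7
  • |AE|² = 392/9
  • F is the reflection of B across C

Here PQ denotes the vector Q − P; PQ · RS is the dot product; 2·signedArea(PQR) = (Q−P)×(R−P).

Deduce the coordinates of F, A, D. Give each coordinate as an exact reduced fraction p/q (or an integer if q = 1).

1. F_x = 8  [F is the reflection of B across C]
2. F_y = 15  [F is the reflection of B across C]
   → F = (8, 15)
3. D_x = 1  [FC ∥ DE ∩ CE ∥ FD]
4. D_y = 8  [FC ∥ DE ∩ CE ∥ FD]
   → D = (1, 8)
5. A_x = -4/3  [line 7·x + -7·y + 77 = 0 ∩ |AE|² = 392/9]
6. A_y = 29/3  [line 7·x + -7·y + 77 = 0 ∩ |AE|² = 392/9]
   → A = (-4/3, 29/3)

A = (-4/3, 29/3)
D = (1, 8)
F = (8, 15)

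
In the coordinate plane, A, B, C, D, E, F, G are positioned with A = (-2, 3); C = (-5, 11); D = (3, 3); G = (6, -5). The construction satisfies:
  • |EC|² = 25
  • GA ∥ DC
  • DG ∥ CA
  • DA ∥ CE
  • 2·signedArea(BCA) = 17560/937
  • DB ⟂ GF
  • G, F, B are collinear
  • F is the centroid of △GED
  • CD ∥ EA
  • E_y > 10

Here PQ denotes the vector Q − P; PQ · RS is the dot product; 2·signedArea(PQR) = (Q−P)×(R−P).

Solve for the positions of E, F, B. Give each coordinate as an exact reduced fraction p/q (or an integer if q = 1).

1. E_x = -10  [CD ∥ EA ∩ DA ∥ CE]
2. E_y = 11  [CD ∥ EA ∩ DA ∥ CE]
   → E = (-10, 11)
3. F_x = -1/3  [F is the centroid of △GED]
4. F_y = 3  [F is the centroid of △GED]
   → F = (-1/3, 3)
5. B_x = 891/937  [G, F, B are collinear ∩ DB ⟂ GF]
6. B_y = 1291/937  [G, F, B are collinear ∩ DB ⟂ GF]
   → B = (891/937, 1291/937)

B = (891/937, 1291/937)
E = (-10, 11)
F = (-1/3, 3)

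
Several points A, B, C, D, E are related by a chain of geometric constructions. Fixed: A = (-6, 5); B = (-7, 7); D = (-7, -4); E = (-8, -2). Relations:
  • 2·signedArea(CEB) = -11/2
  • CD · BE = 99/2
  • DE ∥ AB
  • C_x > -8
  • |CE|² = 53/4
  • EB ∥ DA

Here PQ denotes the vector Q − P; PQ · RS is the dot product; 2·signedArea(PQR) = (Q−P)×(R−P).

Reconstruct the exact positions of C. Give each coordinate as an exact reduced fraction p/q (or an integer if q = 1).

1. C_x = -7  [2·signedArea(CEB) = -11/2 ∩ CD · BE = 99/2]
2. C_y = 3/2  [2·signedArea(CEB) = -11/2 ∩ CD · BE = 99/2]
   → C = (-7, 3/2)

C = (-7, 3/2)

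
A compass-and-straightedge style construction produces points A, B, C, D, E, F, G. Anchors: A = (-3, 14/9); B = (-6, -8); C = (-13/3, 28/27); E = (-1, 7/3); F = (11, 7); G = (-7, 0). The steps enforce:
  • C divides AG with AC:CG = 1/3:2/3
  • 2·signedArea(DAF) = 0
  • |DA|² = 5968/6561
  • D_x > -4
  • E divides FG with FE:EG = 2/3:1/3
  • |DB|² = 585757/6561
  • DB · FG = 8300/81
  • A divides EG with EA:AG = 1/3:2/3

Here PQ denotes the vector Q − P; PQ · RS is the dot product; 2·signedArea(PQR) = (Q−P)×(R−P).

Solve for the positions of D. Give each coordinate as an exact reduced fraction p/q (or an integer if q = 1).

D = (-35/9, 98/81)

1. D_x = -35/9  [2·signedArea(DAF) = 0 ∩ DB · FG = 8300/81]
2. D_y = 98/81  [2·signedArea(DAF) = 0 ∩ DB · FG = 8300/81]
   → D = (-35/9, 98/81)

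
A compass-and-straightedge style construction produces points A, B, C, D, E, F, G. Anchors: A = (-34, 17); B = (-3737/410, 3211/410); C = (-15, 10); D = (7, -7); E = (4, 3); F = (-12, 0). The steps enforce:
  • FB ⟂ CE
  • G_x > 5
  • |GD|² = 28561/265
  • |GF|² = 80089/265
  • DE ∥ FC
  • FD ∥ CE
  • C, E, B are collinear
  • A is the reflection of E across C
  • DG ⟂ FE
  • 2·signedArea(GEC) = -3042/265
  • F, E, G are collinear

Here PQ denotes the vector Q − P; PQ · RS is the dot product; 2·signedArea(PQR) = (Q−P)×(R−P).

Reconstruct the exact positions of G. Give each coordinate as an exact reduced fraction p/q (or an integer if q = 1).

1. G_x = 1348/265  [F, E, G are collinear ∩ DG ⟂ FE]
2. G_y = 849/265  [F, E, G are collinear ∩ DG ⟂ FE]
   → G = (1348/265, 849/265)

G = (1348/265, 849/265)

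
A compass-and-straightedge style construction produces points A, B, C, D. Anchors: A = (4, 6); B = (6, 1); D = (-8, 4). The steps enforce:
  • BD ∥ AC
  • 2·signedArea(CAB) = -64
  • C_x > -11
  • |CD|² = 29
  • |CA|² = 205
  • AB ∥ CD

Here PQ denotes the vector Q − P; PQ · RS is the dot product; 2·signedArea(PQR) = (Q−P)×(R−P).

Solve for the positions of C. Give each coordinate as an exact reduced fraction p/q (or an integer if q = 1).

1. C_x = -10  [AB ∥ CD ∩ BD ∥ AC]
2. C_y = 9  [AB ∥ CD ∩ BD ∥ AC]
   → C = (-10, 9)

C = (-10, 9)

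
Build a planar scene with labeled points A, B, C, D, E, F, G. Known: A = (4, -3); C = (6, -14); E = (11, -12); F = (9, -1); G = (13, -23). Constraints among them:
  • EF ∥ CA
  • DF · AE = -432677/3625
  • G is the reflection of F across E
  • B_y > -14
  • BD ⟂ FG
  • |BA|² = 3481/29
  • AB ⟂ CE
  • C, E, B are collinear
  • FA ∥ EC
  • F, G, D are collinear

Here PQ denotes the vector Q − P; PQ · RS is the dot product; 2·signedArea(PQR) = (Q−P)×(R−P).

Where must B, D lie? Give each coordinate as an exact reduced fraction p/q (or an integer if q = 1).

1. B_x = 234/29  [C, E, B are collinear ∩ AB ⟂ CE]
2. B_y = -382/29  [C, E, B are collinear ∩ AB ⟂ CE]
   → B = (234/29, -382/29)
3. D_x = 40283/3625  [F, G, D are collinear ∩ BD ⟂ FG]
4. D_y = -45744/3625  [F, G, D are collinear ∩ BD ⟂ FG]
   → D = (40283/3625, -45744/3625)

B = (234/29, -382/29)
D = (40283/3625, -45744/3625)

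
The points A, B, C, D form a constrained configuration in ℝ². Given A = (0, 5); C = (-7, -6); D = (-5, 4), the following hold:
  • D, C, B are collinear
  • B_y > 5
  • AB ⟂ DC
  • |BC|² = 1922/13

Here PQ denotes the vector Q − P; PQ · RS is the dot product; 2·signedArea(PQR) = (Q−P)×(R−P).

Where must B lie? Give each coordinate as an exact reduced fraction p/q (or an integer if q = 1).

B = (-60/13, 77/13)

1. B_x = -60/13  [D, C, B are collinear ∩ AB ⟂ DC]
2. B_y = 77/13  [D, C, B are collinear ∩ AB ⟂ DC]
   → B = (-60/13, 77/13)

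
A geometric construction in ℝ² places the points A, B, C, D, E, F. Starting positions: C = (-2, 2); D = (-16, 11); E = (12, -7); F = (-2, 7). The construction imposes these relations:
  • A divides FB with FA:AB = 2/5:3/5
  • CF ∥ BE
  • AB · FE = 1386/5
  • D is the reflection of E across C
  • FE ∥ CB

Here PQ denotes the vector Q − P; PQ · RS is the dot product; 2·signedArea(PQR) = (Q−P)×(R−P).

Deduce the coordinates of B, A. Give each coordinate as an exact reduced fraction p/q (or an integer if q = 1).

1. B_x = 12  [CF ∥ BE ∩ FE ∥ CB]
2. B_y = -12  [CF ∥ BE ∩ FE ∥ CB]
   → B = (12, -12)
3. A_x = 18/5  [A divides FB with FA:AB = 2/5:3/5]
4. A_y = -3/5  [A divides FB with FA:AB = 2/5:3/5]
   → A = (18/5, -3/5)

A = (18/5, -3/5)
B = (12, -12)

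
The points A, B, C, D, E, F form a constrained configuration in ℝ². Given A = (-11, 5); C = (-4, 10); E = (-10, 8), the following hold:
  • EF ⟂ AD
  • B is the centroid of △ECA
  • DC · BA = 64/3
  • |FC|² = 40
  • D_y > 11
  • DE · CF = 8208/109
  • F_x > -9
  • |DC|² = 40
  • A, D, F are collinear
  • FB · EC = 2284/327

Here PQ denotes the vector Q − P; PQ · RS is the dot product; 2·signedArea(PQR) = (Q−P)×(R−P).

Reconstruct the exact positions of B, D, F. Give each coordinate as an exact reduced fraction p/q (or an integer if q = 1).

B = (-25/3, 23/3)
D = (2, 12)
F = (-978/109, 664/109)

1. B_x = -25/3  [B is the centroid of △ECA]
2. B_y = 23/3  [B is the centroid of △ECA]
   → B = (-25/3, 23/3)
3. F_x = -978/109  [line -6·x + -2·y + -4540/109 = 0 ∩ |FC|² = 40]
4. F_y = 664/109  [line -6·x + -2·y + -4540/109 = 0 ∩ |FC|² = 40]
   → F = (-978/109, 664/109)
5. D_x = 2  [DE · CF = 8208/109 ∩ A, D, F are collinear]
6. D_y = 12  [DE · CF = 8208/109 ∩ A, D, F are collinear]
   → D = (2, 12)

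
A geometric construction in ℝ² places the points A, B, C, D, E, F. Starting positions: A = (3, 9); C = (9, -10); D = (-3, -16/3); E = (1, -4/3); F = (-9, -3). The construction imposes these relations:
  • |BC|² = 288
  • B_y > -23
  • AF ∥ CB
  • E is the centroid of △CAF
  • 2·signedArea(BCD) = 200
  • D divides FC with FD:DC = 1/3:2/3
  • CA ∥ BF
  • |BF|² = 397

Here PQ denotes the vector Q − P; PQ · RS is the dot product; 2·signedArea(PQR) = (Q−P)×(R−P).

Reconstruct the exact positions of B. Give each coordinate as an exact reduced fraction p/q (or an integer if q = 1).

1. B_x = -3  [CA ∥ BF ∩ AF ∥ CB]
2. B_y = -22  [CA ∥ BF ∩ AF ∥ CB]
   → B = (-3, -22)

B = (-3, -22)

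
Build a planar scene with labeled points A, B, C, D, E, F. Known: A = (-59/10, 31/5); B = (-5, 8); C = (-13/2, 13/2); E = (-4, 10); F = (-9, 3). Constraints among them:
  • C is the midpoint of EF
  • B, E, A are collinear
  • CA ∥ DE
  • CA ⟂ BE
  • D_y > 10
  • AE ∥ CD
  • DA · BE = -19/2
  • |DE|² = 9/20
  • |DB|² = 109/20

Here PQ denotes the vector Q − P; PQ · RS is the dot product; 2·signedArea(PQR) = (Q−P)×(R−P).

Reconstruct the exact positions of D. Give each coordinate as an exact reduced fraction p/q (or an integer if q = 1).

D = (-23/5, 103/10)

1. D_x = -23/5  [CA ∥ DE ∩ AE ∥ CD]
2. D_y = 103/10  [CA ∥ DE ∩ AE ∥ CD]
   → D = (-23/5, 103/10)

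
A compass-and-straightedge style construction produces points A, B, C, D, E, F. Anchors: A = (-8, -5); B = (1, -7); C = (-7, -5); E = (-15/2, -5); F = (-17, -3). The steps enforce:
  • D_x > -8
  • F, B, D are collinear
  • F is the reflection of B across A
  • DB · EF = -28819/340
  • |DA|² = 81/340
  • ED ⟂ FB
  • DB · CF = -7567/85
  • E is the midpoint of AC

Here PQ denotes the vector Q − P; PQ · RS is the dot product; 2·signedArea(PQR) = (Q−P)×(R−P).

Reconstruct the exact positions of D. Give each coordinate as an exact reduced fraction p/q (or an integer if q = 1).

D = (-1279/170, -434/85)

1. D_x = -1279/170  [F, B, D are collinear ∩ ED ⟂ FB]
2. D_y = -434/85  [F, B, D are collinear ∩ ED ⟂ FB]
   → D = (-1279/170, -434/85)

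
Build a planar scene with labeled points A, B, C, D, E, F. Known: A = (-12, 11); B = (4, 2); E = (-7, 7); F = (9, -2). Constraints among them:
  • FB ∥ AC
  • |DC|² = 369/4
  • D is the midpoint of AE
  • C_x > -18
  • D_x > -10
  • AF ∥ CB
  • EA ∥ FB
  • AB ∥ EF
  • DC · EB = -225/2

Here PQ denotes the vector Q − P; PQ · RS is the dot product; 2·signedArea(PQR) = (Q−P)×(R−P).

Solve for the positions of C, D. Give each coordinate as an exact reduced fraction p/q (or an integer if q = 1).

C = (-17, 15)
D = (-19/2, 9)

1. C_x = -17  [AF ∥ CB ∩ FB ∥ AC]
2. C_y = 15  [AF ∥ CB ∩ FB ∥ AC]
   → C = (-17, 15)
3. D_x = -19/2  [D is the midpoint of AE]
4. D_y = 9  [D is the midpoint of AE]
   → D = (-19/2, 9)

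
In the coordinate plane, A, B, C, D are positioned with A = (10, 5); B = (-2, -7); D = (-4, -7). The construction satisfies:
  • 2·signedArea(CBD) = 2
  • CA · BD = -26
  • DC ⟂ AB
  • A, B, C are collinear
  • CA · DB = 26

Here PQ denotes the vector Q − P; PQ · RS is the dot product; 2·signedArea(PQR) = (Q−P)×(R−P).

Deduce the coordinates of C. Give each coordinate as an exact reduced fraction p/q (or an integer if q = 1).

1. C_x = -3  [A, B, C are collinear ∩ DC ⟂ AB]
2. C_y = -8  [A, B, C are collinear ∩ DC ⟂ AB]
   → C = (-3, -8)

C = (-3, -8)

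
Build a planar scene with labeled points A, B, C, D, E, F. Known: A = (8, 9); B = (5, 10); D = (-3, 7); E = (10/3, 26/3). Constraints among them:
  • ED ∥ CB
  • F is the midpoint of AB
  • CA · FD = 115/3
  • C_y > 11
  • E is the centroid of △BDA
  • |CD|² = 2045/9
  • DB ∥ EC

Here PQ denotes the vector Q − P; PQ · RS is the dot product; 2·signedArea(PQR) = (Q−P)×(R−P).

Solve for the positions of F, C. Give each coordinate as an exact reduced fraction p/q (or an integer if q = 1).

C = (34/3, 35/3)
F = (13/2, 19/2)

1. F_x = 13/2  [F is the midpoint of AB]
2. F_y = 19/2  [F is the midpoint of AB]
   → F = (13/2, 19/2)
3. C_x = 34/3  [ED ∥ CB ∩ DB ∥ EC]
4. C_y = 35/3  [ED ∥ CB ∩ DB ∥ EC]
   → C = (34/3, 35/3)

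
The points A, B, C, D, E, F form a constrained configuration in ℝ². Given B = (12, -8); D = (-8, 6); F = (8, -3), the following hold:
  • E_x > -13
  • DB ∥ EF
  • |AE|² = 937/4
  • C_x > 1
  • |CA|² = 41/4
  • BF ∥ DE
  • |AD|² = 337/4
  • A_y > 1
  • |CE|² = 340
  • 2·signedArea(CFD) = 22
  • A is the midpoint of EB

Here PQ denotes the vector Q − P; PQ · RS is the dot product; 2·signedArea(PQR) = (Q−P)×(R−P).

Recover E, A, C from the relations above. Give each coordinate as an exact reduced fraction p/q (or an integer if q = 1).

1. E_x = -12  [DB ∥ EF ∩ BF ∥ DE]
2. E_y = 11  [DB ∥ EF ∩ BF ∥ DE]
   → E = (-12, 11)
3. A_x = 0  [A is the midpoint of EB]
4. A_y = 3/2  [A is the midpoint of EB]
   → A = (0, 3/2)
5. C_x = 2  [line -9·x + -16·y + 2 = 0 ∩ |CE|² = 340]
6. C_y = -1  [line -9·x + -16·y + 2 = 0 ∩ |CE|² = 340]
   → C = (2, -1)

A = (0, 3/2)
C = (2, -1)
E = (-12, 11)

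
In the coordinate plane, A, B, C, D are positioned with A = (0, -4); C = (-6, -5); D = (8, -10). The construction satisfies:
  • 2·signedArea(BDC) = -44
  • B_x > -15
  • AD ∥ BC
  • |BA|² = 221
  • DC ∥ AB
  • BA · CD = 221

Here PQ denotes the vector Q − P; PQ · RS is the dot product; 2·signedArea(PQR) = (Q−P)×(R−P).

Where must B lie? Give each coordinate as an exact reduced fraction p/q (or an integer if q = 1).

1. B_x = -14  [AD ∥ BC ∩ DC ∥ AB]
2. B_y = 1  [AD ∥ BC ∩ DC ∥ AB]
   → B = (-14, 1)

B = (-14, 1)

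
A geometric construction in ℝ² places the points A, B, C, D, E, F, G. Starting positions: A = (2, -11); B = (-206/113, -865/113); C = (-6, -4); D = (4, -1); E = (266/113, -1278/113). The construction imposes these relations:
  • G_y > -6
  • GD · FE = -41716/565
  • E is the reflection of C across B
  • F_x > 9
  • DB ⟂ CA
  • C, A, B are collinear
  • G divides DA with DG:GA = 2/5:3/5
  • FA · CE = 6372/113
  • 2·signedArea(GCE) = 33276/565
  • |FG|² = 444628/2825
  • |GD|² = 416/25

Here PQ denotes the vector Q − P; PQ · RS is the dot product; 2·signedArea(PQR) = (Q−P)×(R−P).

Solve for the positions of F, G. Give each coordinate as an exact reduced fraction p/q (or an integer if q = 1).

F = (1110/113, 639/113)
G = (16/5, -5)

1. G_x = 16/5  [G divides DA with DG:GA = 2/5:3/5]
2. G_y = -5  [G divides DA with DG:GA = 2/5:3/5]
   → G = (16/5, -5)
3. F_x = 1110/113  [FA · CE = 6372/113 ∩ GD · FE = -41716/565]
4. F_y = 639/113  [FA · CE = 6372/113 ∩ GD · FE = -41716/565]
   → F = (1110/113, 639/113)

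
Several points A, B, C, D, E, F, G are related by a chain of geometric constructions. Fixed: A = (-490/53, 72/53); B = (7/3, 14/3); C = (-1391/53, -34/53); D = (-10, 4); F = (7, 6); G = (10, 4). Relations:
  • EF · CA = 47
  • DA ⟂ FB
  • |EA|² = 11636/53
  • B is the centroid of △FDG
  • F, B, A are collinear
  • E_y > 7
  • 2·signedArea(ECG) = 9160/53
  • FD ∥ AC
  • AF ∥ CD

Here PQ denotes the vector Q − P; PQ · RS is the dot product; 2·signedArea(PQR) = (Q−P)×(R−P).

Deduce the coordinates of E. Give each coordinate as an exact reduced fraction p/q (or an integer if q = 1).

E = (4, 8)

1. E_x = 4  [2·signedArea(ECG) = 9160/53 ∩ EF · CA = 47]
2. E_y = 8  [2·signedArea(ECG) = 9160/53 ∩ EF · CA = 47]
   → E = (4, 8)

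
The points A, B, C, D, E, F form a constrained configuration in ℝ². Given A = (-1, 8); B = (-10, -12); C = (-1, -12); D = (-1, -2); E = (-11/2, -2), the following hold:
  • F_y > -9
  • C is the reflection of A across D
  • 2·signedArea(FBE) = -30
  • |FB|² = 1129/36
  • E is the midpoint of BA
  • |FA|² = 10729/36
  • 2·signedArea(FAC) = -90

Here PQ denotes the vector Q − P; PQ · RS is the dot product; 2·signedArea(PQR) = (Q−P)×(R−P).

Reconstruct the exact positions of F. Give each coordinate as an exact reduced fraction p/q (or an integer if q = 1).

F = (-11/2, -26/3)

1. F_x = -11/2  [2·signedArea(FBE) = -30 ∩ 2·signedArea(FAC) = -90]
2. F_y = -26/3  [2·signedArea(FBE) = -30 ∩ 2·signedArea(FAC) = -90]
   → F = (-11/2, -26/3)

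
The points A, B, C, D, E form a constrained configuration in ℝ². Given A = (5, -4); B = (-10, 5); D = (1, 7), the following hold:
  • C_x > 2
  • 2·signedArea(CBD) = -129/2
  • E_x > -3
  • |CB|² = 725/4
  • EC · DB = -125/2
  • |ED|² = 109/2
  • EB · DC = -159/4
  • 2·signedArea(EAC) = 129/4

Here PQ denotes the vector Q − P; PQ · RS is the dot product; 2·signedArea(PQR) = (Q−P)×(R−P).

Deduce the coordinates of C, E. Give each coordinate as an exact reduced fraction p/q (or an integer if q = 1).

C = (3, 3/2)
E = (-5/2, 1/2)

1. C_x = 3  [line -2·x + 11·y + -21/2 = 0 ∩ |CB|² = 725/4]
2. C_y = 3/2  [line -2·x + 11·y + -21/2 = 0 ∩ |CB|² = 725/4]
   → C = (3, 3/2)
3. E_x = -5/2  [EB · DC = -159/4 ∩ EC · DB = -125/2]
4. E_y = 1/2  [EB · DC = -159/4 ∩ EC · DB = -125/2]
   → E = (-5/2, 1/2)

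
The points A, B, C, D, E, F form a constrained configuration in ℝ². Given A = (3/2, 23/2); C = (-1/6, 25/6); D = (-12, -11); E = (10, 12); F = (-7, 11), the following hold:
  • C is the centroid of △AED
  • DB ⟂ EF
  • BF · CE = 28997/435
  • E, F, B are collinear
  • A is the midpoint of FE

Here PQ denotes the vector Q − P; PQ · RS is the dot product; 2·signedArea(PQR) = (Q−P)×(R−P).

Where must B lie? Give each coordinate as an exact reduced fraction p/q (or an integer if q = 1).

1. B_x = -3849/290  [E, F, B are collinear ∩ DB ⟂ EF]
2. B_y = 3083/290  [E, F, B are collinear ∩ DB ⟂ EF]
   → B = (-3849/290, 3083/290)

B = (-3849/290, 3083/290)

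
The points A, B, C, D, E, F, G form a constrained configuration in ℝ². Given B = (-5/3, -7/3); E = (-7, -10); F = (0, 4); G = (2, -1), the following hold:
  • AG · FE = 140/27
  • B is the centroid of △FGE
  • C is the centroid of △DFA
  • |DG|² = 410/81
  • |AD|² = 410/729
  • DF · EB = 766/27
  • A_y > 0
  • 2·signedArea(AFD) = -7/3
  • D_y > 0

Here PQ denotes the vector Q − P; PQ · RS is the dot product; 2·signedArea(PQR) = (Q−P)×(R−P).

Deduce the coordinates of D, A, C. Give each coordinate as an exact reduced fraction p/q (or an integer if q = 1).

1. D_x = 1/9  [line -16/3·x + -23/3·y + 62/27 = 0 ∩ |DG|² = 410/81]
2. D_y = 2/9  [line -16/3·x + -23/3·y + 62/27 = 0 ∩ |DG|² = 410/81]
   → D = (1/9, 2/9)
3. A_x = -14/27  [2·signedArea(AFD) = -7/3 ∩ AG · FE = 140/27]
4. A_y = 17/27  [2·signedArea(AFD) = -7/3 ∩ AG · FE = 140/27]
   → A = (-14/27, 17/27)
5. C_x = -11/81  [C is the centroid of △DFA]
6. C_y = 131/81  [C is the centroid of △DFA]
   → C = (-11/81, 131/81)

A = (-14/27, 17/27)
C = (-11/81, 131/81)
D = (1/9, 2/9)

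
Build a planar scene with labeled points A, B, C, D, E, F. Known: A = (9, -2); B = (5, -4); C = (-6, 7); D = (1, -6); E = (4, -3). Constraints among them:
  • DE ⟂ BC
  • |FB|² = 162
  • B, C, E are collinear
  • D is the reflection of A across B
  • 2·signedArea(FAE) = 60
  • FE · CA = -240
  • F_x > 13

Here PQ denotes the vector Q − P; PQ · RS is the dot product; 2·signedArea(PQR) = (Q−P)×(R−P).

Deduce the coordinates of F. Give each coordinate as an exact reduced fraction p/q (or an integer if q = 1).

F = (14, -13)

1. F_x = 14  [2·signedArea(FAE) = 60 ∩ FE · CA = -240]
2. F_y = -13  [2·signedArea(FAE) = 60 ∩ FE · CA = -240]
   → F = (14, -13)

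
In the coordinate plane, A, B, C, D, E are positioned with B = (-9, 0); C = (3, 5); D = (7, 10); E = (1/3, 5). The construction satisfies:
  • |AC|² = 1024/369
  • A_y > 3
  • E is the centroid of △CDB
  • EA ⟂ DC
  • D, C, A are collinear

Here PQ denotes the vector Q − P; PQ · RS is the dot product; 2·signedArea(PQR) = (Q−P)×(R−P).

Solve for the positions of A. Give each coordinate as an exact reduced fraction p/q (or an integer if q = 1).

1. A_x = 241/123  [D, C, A are collinear ∩ EA ⟂ DC]
2. A_y = 455/123  [D, C, A are collinear ∩ EA ⟂ DC]
   → A = (241/123, 455/123)

A = (241/123, 455/123)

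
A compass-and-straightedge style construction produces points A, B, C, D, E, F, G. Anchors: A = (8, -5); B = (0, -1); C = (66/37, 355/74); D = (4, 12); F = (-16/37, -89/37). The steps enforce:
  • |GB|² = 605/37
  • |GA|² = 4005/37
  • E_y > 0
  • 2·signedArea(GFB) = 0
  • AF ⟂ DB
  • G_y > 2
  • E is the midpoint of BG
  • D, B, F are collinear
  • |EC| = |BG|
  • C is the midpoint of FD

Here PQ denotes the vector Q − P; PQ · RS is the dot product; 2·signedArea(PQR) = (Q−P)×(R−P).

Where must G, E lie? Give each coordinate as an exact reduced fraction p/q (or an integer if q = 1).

1. G_x = 44/37  [line -52/37·x + 16/37·y + 16/37 = 0 ∩ |GA|² = 4005/37]
2. G_y = 106/37  [line -52/37·x + 16/37·y + 16/37 = 0 ∩ |GA|² = 4005/37]
   → G = (44/37, 106/37)
3. E_x = 22/37  [E is the midpoint of BG]
4. E_y = 69/74  [E is the midpoint of BG]
   → E = (22/37, 69/74)

E = (22/37, 69/74)
G = (44/37, 106/37)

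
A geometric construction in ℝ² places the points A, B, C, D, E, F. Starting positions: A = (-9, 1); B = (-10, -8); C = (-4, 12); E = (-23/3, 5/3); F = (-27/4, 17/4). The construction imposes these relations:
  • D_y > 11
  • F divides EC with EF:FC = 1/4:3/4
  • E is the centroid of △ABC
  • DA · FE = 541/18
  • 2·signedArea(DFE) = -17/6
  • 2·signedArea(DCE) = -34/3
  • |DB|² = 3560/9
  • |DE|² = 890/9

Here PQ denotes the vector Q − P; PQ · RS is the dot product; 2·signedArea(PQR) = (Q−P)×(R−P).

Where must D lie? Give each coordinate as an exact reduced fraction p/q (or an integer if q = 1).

1. D_x = -16/3  [2·signedArea(DCE) = -34/3 ∩ DA · FE = 541/18]
2. D_y = 34/3  [2·signedArea(DCE) = -34/3 ∩ DA · FE = 541/18]
   → D = (-16/3, 34/3)

D = (-16/3, 34/3)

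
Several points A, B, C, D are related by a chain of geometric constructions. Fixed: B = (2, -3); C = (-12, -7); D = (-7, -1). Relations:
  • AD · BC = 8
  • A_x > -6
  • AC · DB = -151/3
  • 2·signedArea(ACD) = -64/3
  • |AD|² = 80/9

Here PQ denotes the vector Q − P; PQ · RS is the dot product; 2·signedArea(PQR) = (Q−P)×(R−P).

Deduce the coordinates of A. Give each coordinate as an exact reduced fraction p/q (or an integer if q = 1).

A = (-17/3, -11/3)

1. A_x = -17/3  [AC · DB = -151/3 ∩ 2·signedArea(ACD) = -64/3]
2. A_y = -11/3  [AC · DB = -151/3 ∩ 2·signedArea(ACD) = -64/3]
   → A = (-17/3, -11/3)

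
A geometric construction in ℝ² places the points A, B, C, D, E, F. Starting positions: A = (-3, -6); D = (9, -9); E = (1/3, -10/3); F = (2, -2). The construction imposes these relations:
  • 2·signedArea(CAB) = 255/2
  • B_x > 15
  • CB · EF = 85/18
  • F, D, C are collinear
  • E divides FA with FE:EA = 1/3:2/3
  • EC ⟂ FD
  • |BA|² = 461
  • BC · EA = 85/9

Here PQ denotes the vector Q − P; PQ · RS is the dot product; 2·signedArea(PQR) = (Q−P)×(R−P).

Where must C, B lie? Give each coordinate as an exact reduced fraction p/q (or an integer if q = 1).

1. C_x = 11/6  [F, D, C are collinear ∩ EC ⟂ FD]
2. C_y = -11/6  [F, D, C are collinear ∩ EC ⟂ FD]
   → C = (11/6, -11/6)
3. B_x = 16  [BC · EA = 85/9 ∩ 2·signedArea(CAB) = 255/2]
4. B_y = -16  [BC · EA = 85/9 ∩ 2·signedArea(CAB) = 255/2]
   → B = (16, -16)

B = (16, -16)
C = (11/6, -11/6)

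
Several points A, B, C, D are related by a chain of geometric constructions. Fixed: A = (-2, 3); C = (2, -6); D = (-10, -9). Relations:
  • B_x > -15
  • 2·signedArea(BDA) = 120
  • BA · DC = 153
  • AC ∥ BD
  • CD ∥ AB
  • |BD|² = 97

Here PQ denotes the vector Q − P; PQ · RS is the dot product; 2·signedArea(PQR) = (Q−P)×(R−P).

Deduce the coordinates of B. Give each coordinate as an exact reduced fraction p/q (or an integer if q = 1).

B = (-14, 0)

1. B_x = -14  [AC ∥ BD ∩ CD ∥ AB]
2. B_y = 0  [AC ∥ BD ∩ CD ∥ AB]
   → B = (-14, 0)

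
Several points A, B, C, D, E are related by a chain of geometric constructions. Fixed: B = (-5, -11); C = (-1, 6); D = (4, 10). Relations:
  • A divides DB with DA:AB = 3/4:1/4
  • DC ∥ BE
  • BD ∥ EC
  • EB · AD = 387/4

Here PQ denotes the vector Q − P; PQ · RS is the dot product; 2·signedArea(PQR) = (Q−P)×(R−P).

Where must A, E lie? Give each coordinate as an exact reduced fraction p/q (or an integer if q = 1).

A = (-11/4, -23/4)
E = (-10, -15)

1. A_x = -11/4  [A divides DB with DA:AB = 3/4:1/4]
2. A_y = -23/4  [A divides DB with DA:AB = 3/4:1/4]
   → A = (-11/4, -23/4)
3. E_x = -10  [BD ∥ EC ∩ DC ∥ BE]
4. E_y = -15  [BD ∥ EC ∩ DC ∥ BE]
   → E = (-10, -15)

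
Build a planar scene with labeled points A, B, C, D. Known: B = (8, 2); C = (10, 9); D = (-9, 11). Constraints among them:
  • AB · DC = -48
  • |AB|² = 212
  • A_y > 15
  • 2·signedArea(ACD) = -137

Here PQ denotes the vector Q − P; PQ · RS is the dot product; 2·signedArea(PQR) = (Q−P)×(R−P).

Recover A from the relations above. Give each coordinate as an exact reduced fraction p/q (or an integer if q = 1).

A = (12, 16)

1. A_x = 12  [AB · DC = -48 ∩ 2·signedArea(ACD) = -137]
2. A_y = 16  [AB · DC = -48 ∩ 2·signedArea(ACD) = -137]
   → A = (12, 16)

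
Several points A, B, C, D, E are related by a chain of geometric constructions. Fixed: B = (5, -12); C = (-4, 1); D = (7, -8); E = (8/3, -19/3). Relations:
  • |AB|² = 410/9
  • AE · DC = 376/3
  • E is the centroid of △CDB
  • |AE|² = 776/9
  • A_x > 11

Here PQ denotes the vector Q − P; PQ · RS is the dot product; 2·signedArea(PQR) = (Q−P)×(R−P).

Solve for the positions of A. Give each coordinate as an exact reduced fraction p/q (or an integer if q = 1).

1. A_x = 34/3  [line 11·x + -9·y + -635/3 = 0 ∩ |AB|² = 410/9]
2. A_y = -29/3  [line 11·x + -9·y + -635/3 = 0 ∩ |AB|² = 410/9]
   → A = (34/3, -29/3)

A = (34/3, -29/3)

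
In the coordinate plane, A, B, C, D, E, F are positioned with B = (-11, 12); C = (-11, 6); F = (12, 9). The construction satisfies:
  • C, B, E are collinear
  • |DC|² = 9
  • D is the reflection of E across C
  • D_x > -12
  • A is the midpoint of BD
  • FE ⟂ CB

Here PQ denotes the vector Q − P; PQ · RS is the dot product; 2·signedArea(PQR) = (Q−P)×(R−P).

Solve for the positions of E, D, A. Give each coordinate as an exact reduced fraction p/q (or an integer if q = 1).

1. E_x = -11  [C, B, E are collinear ∩ FE ⟂ CB]
2. E_y = 9  [C, B, E are collinear ∩ FE ⟂ CB]
   → E = (-11, 9)
3. D_x = -11  [D is the reflection of E across C]
4. D_y = 3  [D is the reflection of E across C]
   → D = (-11, 3)
5. A_x = -11  [A is the midpoint of BD]
6. A_y = 15/2  [A is the midpoint of BD]
   → A = (-11, 15/2)

A = (-11, 15/2)
D = (-11, 3)
E = (-11, 9)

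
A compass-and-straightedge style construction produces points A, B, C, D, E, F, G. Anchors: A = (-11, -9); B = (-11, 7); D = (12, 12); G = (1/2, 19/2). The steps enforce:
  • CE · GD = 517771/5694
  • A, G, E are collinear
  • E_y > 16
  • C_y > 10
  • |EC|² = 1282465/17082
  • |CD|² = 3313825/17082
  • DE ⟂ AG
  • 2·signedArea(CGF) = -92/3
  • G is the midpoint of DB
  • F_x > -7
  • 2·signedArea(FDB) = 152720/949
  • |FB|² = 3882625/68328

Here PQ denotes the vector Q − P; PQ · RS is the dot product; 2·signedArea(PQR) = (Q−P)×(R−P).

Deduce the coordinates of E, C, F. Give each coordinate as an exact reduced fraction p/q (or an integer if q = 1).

C = (-10769/5694, 62557/5694)
E = (4580/949, 15620/949)
F = (-73403/11388, 11311/11388)

1. E_x = 4580/949  [A, G, E are collinear ∩ DE ⟂ AG]
2. E_y = 15620/949  [A, G, E are collinear ∩ DE ⟂ AG]
   → E = (4580/949, 15620/949)
3. C_x = -10769/5694  [line -23/2·x + -5/2·y + 32549/5694 = 0 ∩ |CD|² = 3313825/17082]
4. C_y = 62557/5694  [line -23/2·x + -5/2·y + 32549/5694 = 0 ∩ |CD|² = 3313825/17082]
   → C = (-10769/5694, 62557/5694)
5. F_x = -73403/11388  [2·signedArea(FDB) = 152720/949 ∩ 2·signedArea(CGF) = -92/3]
6. F_y = 11311/11388  [2·signedArea(FDB) = 152720/949 ∩ 2·signedArea(CGF) = -92/3]
   → F = (-73403/11388, 11311/11388)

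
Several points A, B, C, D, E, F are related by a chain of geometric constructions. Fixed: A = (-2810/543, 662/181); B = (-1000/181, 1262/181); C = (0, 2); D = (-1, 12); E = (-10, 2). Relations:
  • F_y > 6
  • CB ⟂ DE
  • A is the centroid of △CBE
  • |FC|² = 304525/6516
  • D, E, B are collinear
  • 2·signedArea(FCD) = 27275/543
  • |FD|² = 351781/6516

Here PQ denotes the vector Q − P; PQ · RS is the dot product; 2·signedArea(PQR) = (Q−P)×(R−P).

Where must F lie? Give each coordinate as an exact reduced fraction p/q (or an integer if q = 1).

1. F_x = -5905/1086  [line -10·x + -1·y + -26189/543 = 0 ∩ |FC|² = 304525/6516]
2. F_y = 1112/181  [line -10·x + -1·y + -26189/543 = 0 ∩ |FC|² = 304525/6516]
   → F = (-5905/1086, 1112/181)

F = (-5905/1086, 1112/181)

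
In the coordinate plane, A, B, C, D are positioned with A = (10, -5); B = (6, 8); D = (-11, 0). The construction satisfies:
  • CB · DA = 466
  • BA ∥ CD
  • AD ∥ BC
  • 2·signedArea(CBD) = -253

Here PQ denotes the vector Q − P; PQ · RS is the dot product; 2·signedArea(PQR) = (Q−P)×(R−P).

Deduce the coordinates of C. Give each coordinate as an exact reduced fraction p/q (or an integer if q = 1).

1. C_x = -15  [BA ∥ CD ∩ AD ∥ BC]
2. C_y = 13  [BA ∥ CD ∩ AD ∥ BC]
   → C = (-15, 13)

C = (-15, 13)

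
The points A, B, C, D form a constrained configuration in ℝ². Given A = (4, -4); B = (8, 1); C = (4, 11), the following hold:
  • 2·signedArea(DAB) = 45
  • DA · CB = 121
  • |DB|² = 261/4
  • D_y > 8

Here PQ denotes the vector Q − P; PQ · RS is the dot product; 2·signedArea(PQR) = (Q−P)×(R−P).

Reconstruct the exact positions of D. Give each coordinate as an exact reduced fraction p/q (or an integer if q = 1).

1. D_x = 5  [DA · CB = 121 ∩ 2·signedArea(DAB) = 45]
2. D_y = 17/2  [DA · CB = 121 ∩ 2·signedArea(DAB) = 45]
   → D = (5, 17/2)

D = (5, 17/2)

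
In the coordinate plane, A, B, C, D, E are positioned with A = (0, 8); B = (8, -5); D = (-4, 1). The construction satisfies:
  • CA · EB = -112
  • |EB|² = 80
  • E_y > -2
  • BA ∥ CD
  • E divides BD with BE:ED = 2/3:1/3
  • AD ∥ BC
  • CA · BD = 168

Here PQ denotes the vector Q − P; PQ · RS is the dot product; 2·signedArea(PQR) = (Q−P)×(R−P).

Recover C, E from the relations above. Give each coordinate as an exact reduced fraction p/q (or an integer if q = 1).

C = (4, -12)
E = (0, -1)

1. C_x = 4  [BA ∥ CD ∩ AD ∥ BC]
2. C_y = -12  [BA ∥ CD ∩ AD ∥ BC]
   → C = (4, -12)
3. E_x = 0  [E divides BD with BE:ED = 2/3:1/3]
4. E_y = -1  [E divides BD with BE:ED = 2/3:1/3]
   → E = (0, -1)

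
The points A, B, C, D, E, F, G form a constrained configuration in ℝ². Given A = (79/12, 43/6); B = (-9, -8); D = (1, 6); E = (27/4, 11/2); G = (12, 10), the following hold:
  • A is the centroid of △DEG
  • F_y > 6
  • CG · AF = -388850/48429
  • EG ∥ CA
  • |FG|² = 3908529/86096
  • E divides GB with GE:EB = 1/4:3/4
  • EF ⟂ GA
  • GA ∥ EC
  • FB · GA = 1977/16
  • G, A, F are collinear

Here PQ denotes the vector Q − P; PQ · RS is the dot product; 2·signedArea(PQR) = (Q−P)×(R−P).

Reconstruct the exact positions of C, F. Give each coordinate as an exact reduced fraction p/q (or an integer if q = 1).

C = (4/3, 8/3)
F = (129783/21524, 74011/10762)

1. C_x = 4/3  [EG ∥ CA ∩ GA ∥ EC]
2. C_y = 8/3  [EG ∥ CA ∩ GA ∥ EC]
   → C = (4/3, 8/3)
3. F_x = 129783/21524  [G, A, F are collinear ∩ EF ⟂ GA]
4. F_y = 74011/10762  [G, A, F are collinear ∩ EF ⟂ GA]
   → F = (129783/21524, 74011/10762)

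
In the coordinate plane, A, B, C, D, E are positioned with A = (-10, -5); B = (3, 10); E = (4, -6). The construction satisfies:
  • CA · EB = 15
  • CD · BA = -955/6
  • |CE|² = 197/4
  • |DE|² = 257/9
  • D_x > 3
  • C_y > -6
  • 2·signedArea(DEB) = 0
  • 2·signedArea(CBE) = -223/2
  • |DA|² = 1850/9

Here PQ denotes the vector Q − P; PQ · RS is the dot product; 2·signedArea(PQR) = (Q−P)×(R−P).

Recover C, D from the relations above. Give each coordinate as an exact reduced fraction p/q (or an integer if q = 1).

C = (-3, -11/2)
D = (11/3, -2/3)

1. C_x = -3  [CA · EB = 15 ∩ 2·signedArea(CBE) = -223/2]
2. C_y = -11/2  [CA · EB = 15 ∩ 2·signedArea(CBE) = -223/2]
   → C = (-3, -11/2)
3. D_x = 11/3  [CD · BA = -955/6 ∩ 2·signedArea(DEB) = 0]
4. D_y = -2/3  [CD · BA = -955/6 ∩ 2·signedArea(DEB) = 0]
   → D = (11/3, -2/3)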